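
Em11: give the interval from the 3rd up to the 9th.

Spelling the chord: E, G, B, D, F#, A.
The 3rd is G and the 9th is F#.
From G to F# is 11 semitones, exactly the major seventh.

major seventh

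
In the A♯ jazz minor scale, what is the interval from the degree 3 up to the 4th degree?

major 2nd

A♯ melodic minor: A♯ B♯ C♯ D♯ E♯ F𝄪 G𝄪.
Degree 3 = C♯; degree 4 = D♯.
From C♯ to D♯ is 2 semitones, exactly the major second.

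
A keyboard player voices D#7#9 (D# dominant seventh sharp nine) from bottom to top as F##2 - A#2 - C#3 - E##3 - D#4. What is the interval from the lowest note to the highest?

minor 13th

The outer voices are F##2 and D#4.
F## up to D# is 20 semitones, a half step narrower than a major thirteenth, so the interval is minor.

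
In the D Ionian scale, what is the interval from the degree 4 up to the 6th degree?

M3

The scale runs D E F# G A B C#.
Degree 4 = G; scale degree 6 = B.
Counting 3 letters and 4 half steps from G gives a major third.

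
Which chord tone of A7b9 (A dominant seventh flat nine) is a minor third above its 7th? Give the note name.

Bb

The chord tones of A7b9 (A dominant seventh flat nine) are A, C♯, E, G, B♭.
The 7th is G. A minor third above G is B♭.
B♭ is the chord's 9th.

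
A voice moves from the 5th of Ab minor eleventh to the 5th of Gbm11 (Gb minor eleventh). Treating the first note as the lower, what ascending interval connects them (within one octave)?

minor seventh

The 5th of Ab minor eleventh is Eb; the 5th of Gbm11 (Gb minor eleventh) is Db.
7 letter names make it a seventh; at 10 semitones (a half step narrower than major) the quality is minor.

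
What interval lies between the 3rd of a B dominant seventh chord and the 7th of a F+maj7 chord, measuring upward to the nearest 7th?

The 3rd of B dominant seventh is D#; the 7th of F+maj7 is E.
D# up to E is 1 semitone, a half step narrower than a major second, so the interval is minor.

minor second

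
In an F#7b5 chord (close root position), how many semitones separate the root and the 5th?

6

The chord tones of F#7b5 are F#, A#, C, E.
F# to C is a diminished fifth: 6 semitones.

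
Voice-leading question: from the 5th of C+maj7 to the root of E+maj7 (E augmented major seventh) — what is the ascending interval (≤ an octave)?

minor sixth

C+maj7 has G# as its 5th, and E+maj7 (E augmented major seventh) has E as its root.
G# up to E is 8 semitones, a half step narrower than a major sixth, so the interval is minor.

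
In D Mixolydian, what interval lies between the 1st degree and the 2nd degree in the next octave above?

major ninth

D mixolydian: D E F# G A B C.
The 1st degree is D and the 2nd degree (up an octave) is E.
D up to E spans 9 letter names and 14 semitones — a major ninth.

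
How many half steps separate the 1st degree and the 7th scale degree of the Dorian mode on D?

10

The scale is D E F G A B C.
D up to C is a minor seventh — 10 semitones.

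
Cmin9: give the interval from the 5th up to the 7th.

The chord tones of Cmin9 are C-E♭-G-B♭-D.
So we need the interval from G up to B♭.
G up to B♭ is 3 semitones, a half step narrower than a major third, so the interval is minor.

minor third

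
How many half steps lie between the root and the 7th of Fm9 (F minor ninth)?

10

Fmin9 (F minor ninth): F, Ab, C, Eb, G.
F to Eb is a minor seventh: 10 semitones.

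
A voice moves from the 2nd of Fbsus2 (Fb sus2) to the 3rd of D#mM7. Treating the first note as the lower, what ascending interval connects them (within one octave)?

Fbsus2 (Fb sus2) has Gb as its 2nd, and D#mM7 has F# as its 3rd.
From Gb to F#: 12 semitones over a seventh = augmented.

augmented seventh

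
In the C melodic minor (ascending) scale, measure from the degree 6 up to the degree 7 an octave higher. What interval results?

Spelling the C melodic minor (ascending) scale: C D E♭ F G A B.
So we need the interval from A up to B.
A up to B spans 9 letter names and 14 semitones — a major ninth.

major ninth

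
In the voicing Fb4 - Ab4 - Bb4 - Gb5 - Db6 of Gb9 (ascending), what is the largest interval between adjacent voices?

Adjacent intervals: Fb4→Ab4 = major third; Ab4→Bb4 = major second; Bb4→Gb5 = minor sixth; Gb5→Db6 = perfect fifth.
The largest is Bb4 to Gb5, a minor sixth (8 semitones).

minor sixth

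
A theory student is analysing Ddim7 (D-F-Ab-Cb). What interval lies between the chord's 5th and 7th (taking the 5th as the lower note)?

5th = Ab; 7th = Cb.
Ab up to Cb is 3 semitones, a half step narrower than a major third, so the interval is minor.

minor 3rd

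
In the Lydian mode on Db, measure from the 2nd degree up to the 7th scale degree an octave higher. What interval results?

The scale runs Db Eb F G Ab Bb C.
That puts Eb below C.
Counting 13 letters and 21 half steps from Eb gives a major thirteenth.

major thirteenth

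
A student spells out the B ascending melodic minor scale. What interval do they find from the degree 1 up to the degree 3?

minor 3rd

Spelling the B ascending melodic minor scale: B C# D E F# G# A#.
The degree 1 is B and the 3rd degree is D.
From B to D: 3 semitones over a third = minor.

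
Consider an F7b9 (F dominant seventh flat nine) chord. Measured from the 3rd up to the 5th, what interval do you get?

F dominant seventh flat nine is spelled F–A–C–E♭–G♭.
So we need the interval from A up to C.
A up to C is 3 semitones, a half step narrower than a major third, so the interval is minor.

m3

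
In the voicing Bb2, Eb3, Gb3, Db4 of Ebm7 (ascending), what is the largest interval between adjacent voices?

perfect fifth

Adjacent intervals: Bb2→Eb3 = perfect fourth; Eb3→Gb3 = minor third; Gb3→Db4 = perfect fifth.
The largest is Gb3 to Db4, a perfect fifth (7 semitones).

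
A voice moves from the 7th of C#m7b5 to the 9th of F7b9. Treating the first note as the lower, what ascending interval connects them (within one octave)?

C#m7b5 has B as its 7th, and F7b9 has Gb as its 9th.
6 letter names make it a sixth; at 7 semitones (a whole step narrower than major) the quality is diminished.

diminished sixth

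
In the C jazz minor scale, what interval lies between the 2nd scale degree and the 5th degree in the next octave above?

P11

C melodic minor: C D Eb F G A B.
So we need the interval from D up to G.
Counting 11 letters and 17 half steps from D gives a perfect eleventh.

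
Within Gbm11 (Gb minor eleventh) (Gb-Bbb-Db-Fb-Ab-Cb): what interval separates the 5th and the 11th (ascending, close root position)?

The 5th is Db and the 11th is Cb.
Db up to Cb is 10 semitones, a half step narrower than a major seventh, so the interval is minor.

minor seventh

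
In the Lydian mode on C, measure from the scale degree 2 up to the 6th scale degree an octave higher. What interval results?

C lydian: C D E F# G A B.
So we need the interval from D up to A.
D up to A spans 12 letter names and 19 semitones — a perfect twelfth.

perfect twelfth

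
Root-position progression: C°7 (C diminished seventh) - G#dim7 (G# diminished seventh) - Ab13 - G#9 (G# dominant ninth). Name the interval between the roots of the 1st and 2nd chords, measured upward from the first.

The roots are C and G#.
From C to G#: 8 semitones over a fifth = augmented.

augmented fifth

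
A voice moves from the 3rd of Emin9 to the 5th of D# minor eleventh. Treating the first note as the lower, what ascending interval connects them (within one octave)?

augmented 2nd

Emin9 has G as its 3rd, and D# minor eleventh has A# as its 5th.
2 letter names make it a second; at 3 semitones (a half step wider than major) the quality is augmented.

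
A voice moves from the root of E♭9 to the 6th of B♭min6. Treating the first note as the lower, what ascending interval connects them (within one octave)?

major third

The root of E♭9 is E♭; the 6th of B♭min6 is G.
From E♭ to G is 4 semitones, exactly the major third.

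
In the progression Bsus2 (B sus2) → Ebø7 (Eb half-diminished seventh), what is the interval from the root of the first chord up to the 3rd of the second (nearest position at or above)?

The root of Bsus2 (B sus2) is B; the 3rd of Ebø7 (Eb half-diminished seventh) is Gb.
From B to Gb: 7 semitones over a sixth = diminished.

diminished 6th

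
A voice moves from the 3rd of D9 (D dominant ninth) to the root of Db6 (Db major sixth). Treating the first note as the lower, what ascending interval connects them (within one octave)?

diminished sixth

The 3rd of D9 (D dominant ninth) is F#; the root of Db6 (Db major sixth) is Db.
6 letter names make it a sixth; at 7 semitones (a whole step narrower than major) the quality is diminished.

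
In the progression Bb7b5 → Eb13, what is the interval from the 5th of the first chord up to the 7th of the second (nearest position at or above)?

The 5th of Bb7b5 is Fb; the 7th of Eb13 is Db.
From Fb to Db is 9 semitones, exactly the major sixth.

major 6th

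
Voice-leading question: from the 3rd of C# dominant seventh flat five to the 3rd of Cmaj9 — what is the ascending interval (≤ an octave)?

C# dominant seventh flat five has E# as its 3rd, and Cmaj9 has E as its 3rd.
From E# to E: 11 semitones over an octave = diminished.

diminished octave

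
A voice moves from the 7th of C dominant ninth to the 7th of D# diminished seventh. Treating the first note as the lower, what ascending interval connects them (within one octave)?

C dominant ninth has Bb as its 7th, and D# diminished seventh has C as its 7th.
Bb up to C spans 2 letter names and 2 semitones — a major second.

M2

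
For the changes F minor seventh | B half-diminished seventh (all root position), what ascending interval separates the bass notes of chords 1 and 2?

augmented fourth

The roots are F and B.
From F to B: 6 semitones over a fourth = augmented.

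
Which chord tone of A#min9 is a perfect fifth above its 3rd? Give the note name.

The chord tones of A# minor ninth are A#–C#–E#–G#–B#.
The 3rd is C#. A perfect fifth above C# is G#.
G# is the chord's 7th.

G#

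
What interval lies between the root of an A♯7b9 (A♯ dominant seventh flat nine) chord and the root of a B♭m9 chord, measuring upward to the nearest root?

A♯7b9 (A♯ dominant seventh flat nine) has A♯ as its root, and B♭m9 has B♭ as its root.
From A♯ to B♭: 0 semitones over a second = diminished.

diminished 2nd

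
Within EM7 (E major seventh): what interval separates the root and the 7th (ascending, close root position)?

EM7 is spelled E–G♯–B–D♯.
Root = E; 7th = D♯.
From E to D♯ is 11 semitones, exactly the major seventh.

major 7th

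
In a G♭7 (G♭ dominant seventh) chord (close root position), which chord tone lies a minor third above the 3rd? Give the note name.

Db

Spelling the chord: G♭-B♭-D♭-F♭.
The 3rd is B♭. A minor third above B♭ is D♭.
D♭ is the chord's 5th.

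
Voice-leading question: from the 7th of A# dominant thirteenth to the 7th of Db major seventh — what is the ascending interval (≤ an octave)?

diminished fourth

A# dominant thirteenth has G# as its 7th, and Db major seventh has C as its 7th.
From G# to C: 4 semitones over a fourth = diminished.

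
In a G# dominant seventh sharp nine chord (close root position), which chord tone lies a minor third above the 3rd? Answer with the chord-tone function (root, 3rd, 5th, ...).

5th

G# dominant seventh sharp nine is spelled G#, B#, D#, F#, A##.
The 3rd is B#. A minor third above B# is D#.
D# is the chord's 5th.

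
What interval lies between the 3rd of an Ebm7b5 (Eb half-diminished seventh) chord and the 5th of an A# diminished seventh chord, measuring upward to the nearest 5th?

Ebm7b5 (Eb half-diminished seventh) has Gb as its 3rd, and A# diminished seventh has E as its 5th.
From Gb to E: 10 semitones over a sixth = augmented.

augmented sixth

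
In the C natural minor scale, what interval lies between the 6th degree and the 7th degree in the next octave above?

major ninth

The scale runs C D Eb F G Ab Bb.
So we need the interval from Ab up to Bb.
From Ab to Bb is 14 semitones, exactly the major ninth.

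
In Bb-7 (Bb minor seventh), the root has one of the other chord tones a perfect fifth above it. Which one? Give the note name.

F

The chord tones of Bb minor seventh are Bb Db F Ab.
The root is Bb. A perfect fifth above Bb is F.
F is the chord's 5th.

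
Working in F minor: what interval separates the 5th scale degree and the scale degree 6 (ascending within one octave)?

F natural minor: F G A♭ B♭ C D♭ E♭.
The 5th scale degree is C and the 6th scale degree is D♭.
C up to D♭ is 1 semitone, a half step narrower than a major second, so the interval is minor.

minor second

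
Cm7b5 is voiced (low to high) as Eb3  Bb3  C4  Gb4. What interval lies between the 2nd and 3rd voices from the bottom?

Those voices are Bb3 and C4.
Bb up to C spans 2 letter names and 2 semitones — a major second.

major 2nd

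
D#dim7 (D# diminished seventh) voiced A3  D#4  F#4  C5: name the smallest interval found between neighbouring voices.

minor third

Adjacent intervals: A3→D#4 = augmented fourth; D#4→F#4 = minor third; F#4→C5 = diminished fifth.
The smallest is D#4 to F#4, a minor third (3 semitones).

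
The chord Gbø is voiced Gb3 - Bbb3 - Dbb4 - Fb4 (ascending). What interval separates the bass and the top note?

minor 7th

The outer voices are Gb3 and Fb4.
Gb up to Fb is 10 semitones, a half step narrower than a major seventh, so the interval is minor.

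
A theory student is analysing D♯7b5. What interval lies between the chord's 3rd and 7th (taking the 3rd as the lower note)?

diminished fifth

D♯7b5 is spelled D♯-F𝄪-A-C♯.
So we need the interval from F𝄪 up to C♯.
From F𝄪 to C♯: 6 semitones over a fifth = diminished.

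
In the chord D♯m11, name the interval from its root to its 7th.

D♯m11 (D♯ minor eleventh) is spelled D♯–F♯–A♯–C♯–E♯–G♯.
That puts D♯ below C♯.
7 letter names make it a seventh; at 10 semitones (a half step narrower than major) the quality is minor.

minor seventh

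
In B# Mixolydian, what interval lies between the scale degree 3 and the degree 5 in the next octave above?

minor 10th

The scale runs B# C## D## E# F## G## A#.
So we need the interval from D## up to F##.
10 letter names make it a tenth; at 15 semitones (a half step narrower than major) the quality is minor.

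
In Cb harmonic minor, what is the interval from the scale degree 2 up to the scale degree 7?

The scale runs Cb Db Ebb Fb Gb Abb Bb.
Scale degree 2 = Db; 7th scale degree = Bb.
Counting 6 letters and 9 half steps from Db gives a major sixth.

major 6th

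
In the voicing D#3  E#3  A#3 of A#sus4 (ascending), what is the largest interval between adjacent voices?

Adjacent intervals: D#3→E#3 = major second; E#3→A#3 = perfect fourth.
The largest is E#3 to A#3, a perfect fourth (5 semitones).

perfect 4th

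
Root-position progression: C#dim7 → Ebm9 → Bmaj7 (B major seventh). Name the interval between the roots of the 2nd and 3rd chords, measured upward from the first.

The roots are Eb and B.
From Eb to B: 8 semitones over a fifth = augmented.

A5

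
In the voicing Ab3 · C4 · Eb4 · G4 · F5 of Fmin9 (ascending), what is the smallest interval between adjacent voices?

Adjacent intervals: Ab3→C4 = major third; C4→Eb4 = minor third; Eb4→G4 = major third; G4→F5 = minor seventh.
The smallest is C4 to Eb4, a minor third (3 semitones).

minor third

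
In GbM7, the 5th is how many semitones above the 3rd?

3

The chord tones of Gbmaj7 (Gb major seventh) are Gb–Bb–Db–F.
Bb to Db is a minor third: 3 semitones.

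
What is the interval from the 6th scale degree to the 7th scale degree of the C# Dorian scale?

minor second

The scale runs C# D# E F# G# A# B.
That puts A# below B.
2 letter names make it a second; at 1 semitone (a half step narrower than major) the quality is minor.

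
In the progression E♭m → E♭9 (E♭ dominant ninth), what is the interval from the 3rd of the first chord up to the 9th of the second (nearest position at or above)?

E♭m has G♭ as its 3rd, and E♭9 (E♭ dominant ninth) has F as its 9th.
Counting 7 letters and 11 half steps from G♭ gives a major seventh.

major seventh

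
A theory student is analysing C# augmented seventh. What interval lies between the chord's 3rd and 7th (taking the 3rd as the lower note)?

C#+7 is spelled C#–E#–G##–B.
The 3rd is E# and the 7th is B.
From E# to B: 6 semitones over a fifth = diminished.

diminished fifth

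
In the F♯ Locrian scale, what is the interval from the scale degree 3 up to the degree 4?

Spelling the F♯ Locrian scale: F♯ G A B C D E.
So we need the interval from A up to B.
Counting 2 letters and 2 half steps from A gives a major second.

M2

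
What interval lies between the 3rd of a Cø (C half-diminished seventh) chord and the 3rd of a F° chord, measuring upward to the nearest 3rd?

perfect 4th

Cø (C half-diminished seventh) has Eb as its 3rd, and F° has Ab as its 3rd.
Eb up to Ab spans 4 letter names and 5 semitones — a perfect fourth.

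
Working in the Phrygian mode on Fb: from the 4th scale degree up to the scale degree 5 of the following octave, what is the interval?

Spelling the Phrygian mode on Fb: Fb Gbb Abb Bbb Cb Dbb Ebb.
4th scale degree = Bbb; 5th degree (up an octave) = Cb.
From Bbb to Cb is 14 semitones, exactly the major ninth.

major 9th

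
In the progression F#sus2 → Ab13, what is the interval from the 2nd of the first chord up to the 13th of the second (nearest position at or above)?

F#sus2 has G# as its 2nd, and Ab13 has F as its 13th.
G# up to F is 9 semitones, a whole step narrower than a major seventh, so the interval is diminished.

d7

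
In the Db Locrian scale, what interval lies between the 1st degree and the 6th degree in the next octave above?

Spelling the Db Locrian scale: Db Ebb Fb Gb Abb Bbb Cb.
That puts Db below Bbb.
From Db to Bbb: 20 semitones over a thirteenth = minor.

minor thirteenth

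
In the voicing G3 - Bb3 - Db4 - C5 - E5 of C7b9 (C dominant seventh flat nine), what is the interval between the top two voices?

major third

Those voices are C5 and E5.
From C to E is 4 semitones, exactly the major third.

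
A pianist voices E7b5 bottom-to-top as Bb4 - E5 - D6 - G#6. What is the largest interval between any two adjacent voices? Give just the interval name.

minor seventh

Adjacent intervals: Bb4→E5 = augmented fourth; E5→D6 = minor seventh; D6→G#6 = augmented fourth.
The largest is E5 to D6, a minor seventh (10 semitones).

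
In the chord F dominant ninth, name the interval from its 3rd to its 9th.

F9 is spelled F-A-C-Eb-G.
That puts A below G.
A up to G is 10 semitones, a half step narrower than a major seventh, so the interval is minor.

minor seventh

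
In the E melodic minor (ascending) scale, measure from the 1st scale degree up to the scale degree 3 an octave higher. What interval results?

minor 10th

The scale runs E F♯ G A B C♯ D♯.
So we need the interval from E up to G.
E up to G is 15 semitones, a half step narrower than a major tenth, so the interval is minor.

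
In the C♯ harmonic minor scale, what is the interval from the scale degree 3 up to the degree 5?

major third

Spelling the C♯ harmonic minor scale: C♯ D♯ E F♯ G♯ A B♯.
The scale degree 3 is E and the 5th degree is G♯.
E up to G♯ spans 3 letter names and 4 semitones — a major third.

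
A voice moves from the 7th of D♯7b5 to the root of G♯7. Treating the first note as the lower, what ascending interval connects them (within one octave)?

perfect fifth

D♯7b5 has C♯ as its 7th, and G♯7 has G♯ as its root.
From C♯ to G♯ is 7 semitones, exactly the perfect fifth.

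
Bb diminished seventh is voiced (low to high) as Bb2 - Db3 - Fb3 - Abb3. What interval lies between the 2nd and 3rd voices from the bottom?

minor third

Those voices are Db3 and Fb3.
3 letter names make it a third; at 3 semitones (a half step narrower than major) the quality is minor.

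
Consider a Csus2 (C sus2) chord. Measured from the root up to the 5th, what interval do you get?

The chord tones of Csus2 (C sus2) are C D G.
The root is C and the 5th is G.
From C to G is 7 semitones, exactly the perfect fifth.

P5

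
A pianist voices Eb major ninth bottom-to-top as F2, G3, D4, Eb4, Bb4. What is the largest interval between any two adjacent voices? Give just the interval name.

M9

Adjacent intervals: F2→G3 = major ninth; G3→D4 = perfect fifth; D4→Eb4 = minor second; Eb4→Bb4 = perfect fifth.
The largest is F2 to G3, a major ninth (14 semitones).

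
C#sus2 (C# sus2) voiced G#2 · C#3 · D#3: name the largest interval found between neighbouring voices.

Adjacent intervals: G#2→C#3 = perfect fourth; C#3→D#3 = major second.
The largest is G#2 to C#3, a perfect fourth (5 semitones).

perfect fourth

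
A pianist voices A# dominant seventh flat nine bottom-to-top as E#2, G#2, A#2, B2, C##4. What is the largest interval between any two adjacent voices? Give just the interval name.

A9

Adjacent intervals: E#2→G#2 = minor third; G#2→A#2 = major second; A#2→B2 = minor second; B2→C##4 = augmented ninth.
The largest is B2 to C##4, an augmented ninth (15 semitones).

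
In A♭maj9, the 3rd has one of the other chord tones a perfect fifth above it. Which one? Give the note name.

Spelling the chord: A♭, C, E♭, G, B♭.
The 3rd is C. A perfect fifth above C is G.
G is the chord's 7th.

G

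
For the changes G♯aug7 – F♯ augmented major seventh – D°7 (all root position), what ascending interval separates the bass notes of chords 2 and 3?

minor sixth

The roots are F♯ and D.
6 letter names make it a sixth; at 8 semitones (a half step narrower than major) the quality is minor.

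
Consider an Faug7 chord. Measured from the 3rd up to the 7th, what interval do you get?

diminished fifth

Faug7 is spelled F–A–C#–Eb.
3rd = A; 7th = Eb.
A up to Eb is 6 semitones, a half step narrower than a perfect fifth, so the interval is diminished.
That tritone between 3rd and 7th is what gives the dominant seventh its pull toward resolution.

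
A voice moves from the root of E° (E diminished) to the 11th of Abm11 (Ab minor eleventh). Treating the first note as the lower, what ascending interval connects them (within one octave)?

diminished 7th

E° (E diminished) has E as its root, and Abm11 (Ab minor eleventh) has Db as its 11th.
From E to Db: 9 semitones over a seventh = diminished.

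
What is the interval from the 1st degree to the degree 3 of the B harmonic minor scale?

minor 3rd

B harmonic minor: B C# D E F# G A#.
That puts B below D.
From B to D: 3 semitones over a third = minor.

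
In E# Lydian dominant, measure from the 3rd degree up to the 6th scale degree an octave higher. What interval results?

Spelling E# Lydian dominant: E# F## G## A## B# C## D#.
The 3rd degree is G## and the scale degree 6 (up an octave) is C##.
Counting 11 letters and 17 half steps from G## gives a perfect eleventh.

perfect eleventh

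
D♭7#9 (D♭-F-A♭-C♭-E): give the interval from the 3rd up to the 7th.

3rd = F; 7th = C♭.
F up to C♭ is 6 semitones, a half step narrower than a perfect fifth, so the interval is diminished.
This 3–7 tritone is the characteristic tension at the heart of the dominant sound.

diminished fifth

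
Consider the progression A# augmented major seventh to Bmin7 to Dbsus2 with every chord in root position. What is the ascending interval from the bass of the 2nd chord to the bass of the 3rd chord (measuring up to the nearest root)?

The roots are B and Db.
From B to Db: 2 semitones over a third = diminished.

d3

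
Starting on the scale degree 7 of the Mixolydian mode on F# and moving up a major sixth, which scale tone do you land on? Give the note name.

The scale is F# G# A# B C# D# E.
The scale degree 7 is E; a major sixth above that is C# — scale degree 5.

C#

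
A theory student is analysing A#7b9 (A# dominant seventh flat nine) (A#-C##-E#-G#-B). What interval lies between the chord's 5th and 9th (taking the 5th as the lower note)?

5th = E#; 9th = B.
From E# to B: 6 semitones over a fifth = diminished.

diminished fifth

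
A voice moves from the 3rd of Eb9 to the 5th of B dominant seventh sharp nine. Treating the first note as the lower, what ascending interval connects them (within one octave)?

Eb9 has G as its 3rd, and B dominant seventh sharp nine has F# as its 5th.
From G to F# is 11 semitones, exactly the major seventh.

major seventh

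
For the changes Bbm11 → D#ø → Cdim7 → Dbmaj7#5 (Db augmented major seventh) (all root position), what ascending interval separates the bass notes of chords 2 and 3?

The roots are D# and C.
From D# to C: 9 semitones over a seventh = diminished.

diminished seventh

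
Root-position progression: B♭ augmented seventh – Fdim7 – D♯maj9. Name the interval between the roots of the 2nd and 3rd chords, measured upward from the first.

The roots are F and D♯.
From F to D♯: 10 semitones over a sixth = augmented.

augmented sixth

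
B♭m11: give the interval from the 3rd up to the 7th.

P5

The chord tones of B♭m11 are B♭ D♭ F A♭ C E♭.
That puts D♭ below A♭.
From D♭ to A♭ is 7 semitones, exactly the perfect fifth.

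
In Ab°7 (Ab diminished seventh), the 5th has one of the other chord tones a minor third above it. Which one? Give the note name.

The chord tones of Ab°7 (Ab diminished seventh) are Ab Cb Ebb Gbb.
The 5th is Ebb. A minor third above Ebb is Gbb.
Gbb is the chord's 7th.

Gbb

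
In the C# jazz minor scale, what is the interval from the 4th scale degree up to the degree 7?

Spelling the C# jazz minor scale: C# D# E F# G# A# B#.
So we need the interval from F# up to B#.
4 letter names make it a fourth; at 6 semitones (a half step wider than perfect) the quality is augmented.

augmented fourth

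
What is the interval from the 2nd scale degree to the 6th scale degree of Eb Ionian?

Spelling Eb Ionian: Eb F G Ab Bb C D.
The 2nd scale degree is F and the scale degree 6 is C.
F up to C spans 5 letter names and 7 semitones — a perfect fifth.

P5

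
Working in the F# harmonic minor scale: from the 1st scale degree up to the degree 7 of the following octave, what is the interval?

major fourteenth

Spelling the F# harmonic minor scale: F# G# A B C# D E#.
So we need the interval from F# up to E#.
F# up to E# spans 14 letter names and 23 semitones — a major fourteenth.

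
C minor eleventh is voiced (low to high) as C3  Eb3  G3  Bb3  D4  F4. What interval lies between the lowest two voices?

Those voices are C3 and Eb3.
3 letter names make it a third; at 3 semitones (a half step narrower than major) the quality is minor.

minor third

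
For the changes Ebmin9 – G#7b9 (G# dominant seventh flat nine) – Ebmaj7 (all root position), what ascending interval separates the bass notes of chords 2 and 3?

diminished sixth

The roots are G# and Eb.
G# up to Eb is 7 semitones, a whole step narrower than a major sixth, so the interval is diminished.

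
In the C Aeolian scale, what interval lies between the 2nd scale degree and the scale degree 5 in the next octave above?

perfect eleventh

C natural minor: C D Eb F G Ab Bb.
The 2nd scale degree is D and the 5th scale degree (up an octave) is G.
D up to G spans 11 letter names and 17 semitones — a perfect eleventh.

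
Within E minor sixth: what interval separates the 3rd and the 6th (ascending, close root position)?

The chord tones of Emin6 are E–G–B–C#.
3rd = G; 6th = C#.
G up to C# is 6 semitones, a half step wider than a perfect fourth, so the interval is augmented.

A4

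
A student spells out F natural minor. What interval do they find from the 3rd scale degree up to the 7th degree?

F natural minor: F G Ab Bb C Db Eb.
That puts Ab below Eb.
From Ab to Eb is 7 semitones, exactly the perfect fifth.

perfect fifth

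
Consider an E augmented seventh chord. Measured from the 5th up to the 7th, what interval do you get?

Spelling the chord: E–G#–B#–D.
That puts B# below D.
3 letter names make it a third; at 2 semitones (a whole step narrower than major) the quality is diminished.

diminished third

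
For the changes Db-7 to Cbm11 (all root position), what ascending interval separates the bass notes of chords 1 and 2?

The roots are Db and Cb.
Db up to Cb is 10 semitones, a half step narrower than a major seventh, so the interval is minor.

m7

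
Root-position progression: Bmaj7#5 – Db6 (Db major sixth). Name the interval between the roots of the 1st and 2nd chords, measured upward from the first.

The roots are B and Db.
3 letter names make it a third; at 2 semitones (a whole step narrower than major) the quality is diminished.

diminished third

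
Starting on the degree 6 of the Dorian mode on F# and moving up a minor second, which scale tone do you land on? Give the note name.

E

The scale is F# G# A B C# D# E.
The degree 6 is D#; a minor second above that is E — scale degree 7.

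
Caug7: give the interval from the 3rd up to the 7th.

Spelling the chord: C E G♯ B♭.
The 3rd is E and the 7th is B♭.
5 letter names make it a fifth; at 6 semitones (a half step narrower than perfect) the quality is diminished.
This 3–7 tritone is the characteristic tension at the heart of the dominant sound.

diminished 5th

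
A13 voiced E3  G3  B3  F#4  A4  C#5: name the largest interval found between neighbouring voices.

Adjacent intervals: E3→G3 = minor third; G3→B3 = major third; B3→F#4 = perfect fifth; F#4→A4 = minor third; A4→C#5 = major third.
The largest is B3 to F#4, a perfect fifth (7 semitones).

perfect fifth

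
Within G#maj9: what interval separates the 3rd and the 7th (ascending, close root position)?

perfect 5th

G#maj9: G#–B#–D#–F##–A#.
3rd = B#; 7th = F##.
B# up to F## spans 5 letter names and 7 semitones — a perfect fifth.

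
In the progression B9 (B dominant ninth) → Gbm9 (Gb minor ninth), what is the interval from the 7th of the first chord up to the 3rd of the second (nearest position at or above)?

The 7th of B9 (B dominant ninth) is A; the 3rd of Gbm9 (Gb minor ninth) is Bbb.
From A to Bbb: 0 semitones over a second = diminished.

diminished 2nd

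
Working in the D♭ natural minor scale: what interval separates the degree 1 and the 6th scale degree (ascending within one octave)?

The scale runs D♭ E♭ F♭ G♭ A♭ B𝄫 C♭.
So we need the interval from D♭ up to B𝄫.
From D♭ to B𝄫: 8 semitones over a sixth = minor.

m6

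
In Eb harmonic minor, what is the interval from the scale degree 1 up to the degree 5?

perfect fifth

The scale runs Eb F Gb Ab Bb Cb D.
So we need the interval from Eb up to Bb.
From Eb to Bb is 7 semitones, exactly the perfect fifth.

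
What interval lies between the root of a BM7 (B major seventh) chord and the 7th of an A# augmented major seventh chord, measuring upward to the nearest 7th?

The root of BM7 (B major seventh) is B; the 7th of A# augmented major seventh is G##.
6 letter names make it a sixth; at 10 semitones (a half step wider than major) the quality is augmented.

A6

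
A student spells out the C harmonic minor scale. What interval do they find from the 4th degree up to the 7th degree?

C harmonic minor: C D Eb F G Ab B.
That puts F below B.
F up to B is 6 semitones, a half step wider than a perfect fourth, so the interval is augmented.

augmented fourth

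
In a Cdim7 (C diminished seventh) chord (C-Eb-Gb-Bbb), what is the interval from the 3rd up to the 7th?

The 3rd is Eb and the 7th is Bbb.
Eb up to Bbb is 6 semitones, a half step narrower than a perfect fifth, so the interval is diminished.

d5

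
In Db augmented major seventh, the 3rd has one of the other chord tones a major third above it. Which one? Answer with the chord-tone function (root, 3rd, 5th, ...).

5th

Db+maj7: Db-F-A-C.
The 3rd is F. A major third above F is A.
A is the chord's 5th.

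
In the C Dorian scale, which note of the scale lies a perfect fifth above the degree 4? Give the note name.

The scale is C D E♭ F G A B♭.
The degree 4 is F; a perfect fifth above that is C — scale degree 1.

C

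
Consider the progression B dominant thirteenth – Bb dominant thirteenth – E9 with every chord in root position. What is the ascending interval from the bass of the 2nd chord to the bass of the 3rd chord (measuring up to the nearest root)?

A4

The roots are Bb and E.
4 letter names make it a fourth; at 6 semitones (a half step wider than perfect) the quality is augmented.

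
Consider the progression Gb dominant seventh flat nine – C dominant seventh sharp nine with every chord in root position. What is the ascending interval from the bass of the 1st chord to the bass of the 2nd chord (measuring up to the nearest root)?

The roots are Gb and C.
Gb up to C is 6 semitones, a half step wider than a perfect fourth, so the interval is augmented.

augmented fourth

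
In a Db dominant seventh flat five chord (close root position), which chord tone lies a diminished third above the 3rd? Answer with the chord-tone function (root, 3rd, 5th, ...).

The chord tones of Db7b5 (Db dominant seventh flat five) are Db-F-Abb-Cb.
The 3rd is F. A diminished third above F is Abb.
Abb is the chord's 5th.

5th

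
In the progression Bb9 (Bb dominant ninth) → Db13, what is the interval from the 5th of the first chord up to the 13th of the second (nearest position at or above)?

The 5th of Bb9 (Bb dominant ninth) is F; the 13th of Db13 is Bb.
F up to Bb spans 4 letter names and 5 semitones — a perfect fourth.

perfect fourth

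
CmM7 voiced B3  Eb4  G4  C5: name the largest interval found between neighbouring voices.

perfect fourth

Adjacent intervals: B3→Eb4 = diminished fourth; Eb4→G4 = major third; G4→C5 = perfect fourth.
The largest is G4 to C5, a perfect fourth (5 semitones).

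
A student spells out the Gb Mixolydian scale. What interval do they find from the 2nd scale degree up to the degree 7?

Gb mixolydian: Gb Ab Bb Cb Db Eb Fb.
That puts Ab below Fb.
6 letter names make it a sixth; at 8 semitones (a half step narrower than major) the quality is minor.

minor sixth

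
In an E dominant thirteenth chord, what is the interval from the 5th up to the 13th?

E13 is spelled E-G#-B-D-F#-C#.
5th = B; 13th = C#.
From B to C# is 14 semitones, exactly the major ninth.

major ninth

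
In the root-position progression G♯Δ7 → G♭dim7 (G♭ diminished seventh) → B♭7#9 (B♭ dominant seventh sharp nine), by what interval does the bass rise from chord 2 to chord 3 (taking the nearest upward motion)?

major third

The roots are G♭ and B♭.
G♭ up to B♭ spans 3 letter names and 4 semitones — a major third.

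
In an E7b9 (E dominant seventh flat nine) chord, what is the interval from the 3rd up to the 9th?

diminished 7th

E7b9 (E dominant seventh flat nine): E, G#, B, D, F.
The 3rd is G# and the 9th is F.
From G# to F: 9 semitones over a seventh = diminished.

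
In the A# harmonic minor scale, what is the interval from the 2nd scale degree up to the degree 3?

Spelling the A# harmonic minor scale: A# B# C# D# E# F# G##.
So we need the interval from B# up to C#.
2 letter names make it a second; at 1 semitone (a half step narrower than major) the quality is minor.

minor second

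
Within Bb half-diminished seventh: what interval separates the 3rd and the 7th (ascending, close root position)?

The chord tones of Bb half-diminished seventh are Bb-Db-Fb-Ab.
3rd = Db; 7th = Ab.
Db up to Ab spans 5 letter names and 7 semitones — a perfect fifth.

P5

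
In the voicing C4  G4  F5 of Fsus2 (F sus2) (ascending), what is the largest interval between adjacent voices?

minor seventh

Adjacent intervals: C4→G4 = perfect fifth; G4→F5 = minor seventh.
The largest is G4 to F5, a minor seventh (10 semitones).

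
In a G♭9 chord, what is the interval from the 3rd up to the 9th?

G♭ dominant ninth: G♭–B♭–D♭–F♭–A♭.
That puts B♭ below A♭.
7 letter names make it a seventh; at 10 semitones (a half step narrower than major) the quality is minor.

minor seventh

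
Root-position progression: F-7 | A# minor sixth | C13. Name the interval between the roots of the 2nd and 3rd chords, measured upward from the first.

diminished 3rd

The roots are A# and C.
A# up to C is 2 semitones, a whole step narrower than a major third, so the interval is diminished.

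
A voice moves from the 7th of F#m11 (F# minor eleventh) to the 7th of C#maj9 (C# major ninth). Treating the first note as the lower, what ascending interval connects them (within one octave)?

The 7th of F#m11 (F# minor eleventh) is E; the 7th of C#maj9 (C# major ninth) is B#.
E up to B# is 8 semitones, a half step wider than a perfect fifth, so the interval is augmented.

augmented fifth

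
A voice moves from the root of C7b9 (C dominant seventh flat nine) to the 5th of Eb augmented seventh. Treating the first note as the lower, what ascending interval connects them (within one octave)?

major 7th

C7b9 (C dominant seventh flat nine) has C as its root, and Eb augmented seventh has B as its 5th.
Counting 7 letters and 11 half steps from C gives a major seventh.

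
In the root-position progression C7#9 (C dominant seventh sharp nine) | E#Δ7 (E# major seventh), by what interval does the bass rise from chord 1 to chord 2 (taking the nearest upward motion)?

The roots are C and E#.
3 letter names make it a third; at 5 semitones (a half step wider than major) the quality is augmented.

augmented 3rd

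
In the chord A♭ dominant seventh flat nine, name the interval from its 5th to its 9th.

The chord tones of A♭7b9 are A♭-C-E♭-G♭-B𝄫.
That puts E♭ below B𝄫.
E♭ up to B𝄫 is 6 semitones, a half step narrower than a perfect fifth, so the interval is diminished.

diminished fifth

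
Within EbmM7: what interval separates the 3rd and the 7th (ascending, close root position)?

Spelling the chord: Eb–Gb–Bb–D.
That puts Gb below D.
From Gb to D: 8 semitones over a fifth = augmented.

augmented fifth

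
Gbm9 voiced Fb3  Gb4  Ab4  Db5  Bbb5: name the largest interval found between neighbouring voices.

major ninth

Adjacent intervals: Fb3→Gb4 = major ninth; Gb4→Ab4 = major second; Ab4→Db5 = perfect fourth; Db5→Bbb5 = minor sixth.
The largest is Fb3 to Gb4, a major ninth (14 semitones).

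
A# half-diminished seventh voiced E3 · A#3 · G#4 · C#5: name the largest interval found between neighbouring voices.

Adjacent intervals: E3→A#3 = augmented fourth; A#3→G#4 = minor seventh; G#4→C#5 = perfect fourth.
The largest is A#3 to G#4, a minor seventh (10 semitones).

m7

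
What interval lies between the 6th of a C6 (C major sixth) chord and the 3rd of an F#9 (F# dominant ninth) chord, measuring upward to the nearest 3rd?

augmented unison

The 6th of C6 (C major sixth) is A; the 3rd of F#9 (F# dominant ninth) is A#.
1 letter names make it a unison; at 1 semitone (a half step wider than perfect) the quality is augmented.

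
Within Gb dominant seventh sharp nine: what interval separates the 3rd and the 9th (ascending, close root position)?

Gb7#9: Gb-Bb-Db-Fb-A.
That puts Bb below A.
Counting 7 letters and 11 half steps from Bb gives a major seventh.

major 7th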